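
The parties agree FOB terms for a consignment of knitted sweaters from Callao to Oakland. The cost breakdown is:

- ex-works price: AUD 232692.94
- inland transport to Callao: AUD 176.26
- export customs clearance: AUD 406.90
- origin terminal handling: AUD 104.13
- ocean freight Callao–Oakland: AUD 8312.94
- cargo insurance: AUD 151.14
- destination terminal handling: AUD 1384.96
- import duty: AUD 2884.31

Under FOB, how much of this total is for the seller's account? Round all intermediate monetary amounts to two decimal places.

FOB: the seller bears costs until goods are on board at the origin port; the buyer bears freight, insurance and all costs thereafter.
Seller's account: goods 232692.94 + inland to port 176.26 + export clearance 406.90 + origin terminal 104.13 = 233380.23
Buyer's account: freight 8312.94 + insurance 151.14 + destination terminal 1384.96 + duty 2884.31 = 12733.35

Seller's account: AUD 233380.23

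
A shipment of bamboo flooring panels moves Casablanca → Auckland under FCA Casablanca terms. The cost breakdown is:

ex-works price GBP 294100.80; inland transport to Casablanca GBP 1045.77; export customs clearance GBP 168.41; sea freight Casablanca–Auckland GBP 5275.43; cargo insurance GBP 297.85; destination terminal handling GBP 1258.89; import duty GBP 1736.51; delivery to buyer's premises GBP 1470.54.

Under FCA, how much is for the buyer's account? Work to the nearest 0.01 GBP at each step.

Buyer's account: GBP 10039.22

FCA: the seller delivers export-cleared goods to the carrier; the buyer bears costs from that point.
Seller's account: goods 294100.80 + inland to port 1045.77 + export clearance 168.41 = 295314.98
Buyer's account: freight 5275.43 + insurance 297.85 + destination terminal 1258.89 + duty 1736.51 + delivery 1470.54 = 10039.22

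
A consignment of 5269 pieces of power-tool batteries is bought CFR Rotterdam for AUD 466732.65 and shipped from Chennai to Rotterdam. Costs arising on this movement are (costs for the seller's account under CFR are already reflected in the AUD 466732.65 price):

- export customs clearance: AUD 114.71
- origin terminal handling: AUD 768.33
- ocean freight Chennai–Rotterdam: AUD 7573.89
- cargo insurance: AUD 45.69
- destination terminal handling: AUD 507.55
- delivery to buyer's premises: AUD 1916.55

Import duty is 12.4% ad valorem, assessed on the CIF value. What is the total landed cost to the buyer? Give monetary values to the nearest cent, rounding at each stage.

CFR: the seller pays costs through ocean freight to the destination port, but not insurance.
Already in the invoice (seller's account under CFR): export clearance, origin terminal, freight — exclude.
CIF value = CFR price + insurance = 466732.65 + 45.69 = 466778.34
Import duty = 466778.34 × 12.4% = 57880.51
Buyer bears: insurance 45.69 + destination terminal 507.55 + delivery 1916.55 + duty 57880.51 = 60350.30
Landed cost = invoice 466732.65 + 60350.30 = 527082.95

Total landed cost: AUD 527082.95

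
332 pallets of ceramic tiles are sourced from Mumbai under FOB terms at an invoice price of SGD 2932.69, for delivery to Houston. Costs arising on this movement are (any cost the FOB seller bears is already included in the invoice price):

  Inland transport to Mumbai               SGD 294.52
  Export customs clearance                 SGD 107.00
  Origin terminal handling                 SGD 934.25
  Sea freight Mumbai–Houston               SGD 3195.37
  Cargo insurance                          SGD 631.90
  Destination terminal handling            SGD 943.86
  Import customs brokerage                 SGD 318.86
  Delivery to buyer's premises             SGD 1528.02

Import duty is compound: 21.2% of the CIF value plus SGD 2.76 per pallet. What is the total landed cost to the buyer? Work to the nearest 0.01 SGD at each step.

Total landed cost: SGD 11900.13

FOB: the seller bears costs until goods are on board at the origin port; the buyer bears freight, insurance and all costs thereafter.
Already in the invoice (seller's account under FOB): inland to port, export clearance, origin terminal — exclude.
CIF value = FOB price + freight + insurance = 2932.69 + 3195.37 + 631.90 = 6759.96
Ad valorem component: 6759.96 × 21.2% = 1433.11
Specific component: 332 × 2.76 = 916.32
Import duty = 1433.11 + 916.32 = 2349.43
Buyer bears: freight 3195.37 + insurance 631.90 + destination terminal 943.86 + brokerage 318.86 + delivery 1528.02 + duty 2349.43 = 8967.44
Landed cost = invoice 2932.69 + 8967.44 = 11900.13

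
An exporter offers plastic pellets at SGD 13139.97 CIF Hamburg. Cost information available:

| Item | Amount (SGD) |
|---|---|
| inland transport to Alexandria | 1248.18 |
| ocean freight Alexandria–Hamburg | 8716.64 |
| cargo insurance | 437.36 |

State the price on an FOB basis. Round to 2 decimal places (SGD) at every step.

FOB price: SGD 3985.97

Not relevant to the conversion: inland to port — on the seller under both CIF and FOB; already in the CIF price and stays in the FOB price.
From CIF to FOB, the seller no longer bears: freight, insurance.
FOB price = 13139.97 − 8716.64 − 437.36 = 3985.97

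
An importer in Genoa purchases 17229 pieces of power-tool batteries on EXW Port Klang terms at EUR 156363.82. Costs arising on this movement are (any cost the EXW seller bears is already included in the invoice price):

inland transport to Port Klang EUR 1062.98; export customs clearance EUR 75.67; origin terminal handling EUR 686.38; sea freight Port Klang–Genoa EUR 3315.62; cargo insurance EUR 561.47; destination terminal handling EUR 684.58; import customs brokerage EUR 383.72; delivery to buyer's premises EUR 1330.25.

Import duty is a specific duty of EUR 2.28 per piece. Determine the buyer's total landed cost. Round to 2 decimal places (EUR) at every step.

Total landed cost: EUR 203746.61

EXW: the seller makes goods available at their premises; the buyer bears all onward costs.
CIF value = EXW price + inland to port + export clearance + origin terminal + freight + insurance = 156363.82 + 1062.98 + 75.67 + 686.38 + 3315.62 + 561.47 = 162065.94
Import duty = 17229 × 2.28 = 39282.12
Buyer bears: inland to port 1062.98 + export clearance 75.67 + origin terminal 686.38 + freight 3315.62 + insurance 561.47 + destination terminal 684.58 + brokerage 383.72 + delivery 1330.25 + duty 39282.12 = 47382.79
Landed cost = invoice 156363.82 + 47382.79 = 203746.61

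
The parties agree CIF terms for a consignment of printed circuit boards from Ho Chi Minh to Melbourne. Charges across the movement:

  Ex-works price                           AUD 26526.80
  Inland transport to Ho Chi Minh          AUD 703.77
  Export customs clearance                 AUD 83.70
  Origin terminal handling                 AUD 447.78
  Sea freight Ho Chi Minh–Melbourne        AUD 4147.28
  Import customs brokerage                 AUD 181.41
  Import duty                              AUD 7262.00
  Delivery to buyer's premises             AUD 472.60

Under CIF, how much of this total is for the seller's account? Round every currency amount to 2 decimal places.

Seller's account: AUD 31909.33

CIF: the seller pays costs through ocean freight and marine insurance to the destination port.
Seller's account: goods 26526.80 + inland to port 703.77 + export clearance 83.70 + origin terminal 447.78 + freight 4147.28 = 31909.33
Buyer's account: brokerage 181.41 + duty 7262.00 + delivery 472.60 = 7916.01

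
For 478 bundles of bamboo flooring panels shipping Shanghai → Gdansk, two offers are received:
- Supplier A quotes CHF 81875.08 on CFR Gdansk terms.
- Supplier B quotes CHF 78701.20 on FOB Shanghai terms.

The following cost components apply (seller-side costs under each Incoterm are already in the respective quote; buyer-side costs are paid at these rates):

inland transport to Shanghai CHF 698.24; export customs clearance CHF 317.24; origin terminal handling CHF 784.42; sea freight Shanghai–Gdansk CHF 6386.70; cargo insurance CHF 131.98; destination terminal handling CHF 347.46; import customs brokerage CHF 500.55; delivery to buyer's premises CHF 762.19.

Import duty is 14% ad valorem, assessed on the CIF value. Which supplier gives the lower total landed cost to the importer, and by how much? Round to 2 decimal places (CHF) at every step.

Supplier A (CFR):
CIF value = CFR price + insurance = 81875.08 + 131.98 = 82007.06
Import duty = 82007.06 × 14% = 11480.99
Buyer bears (A): 131.98 + 347.46 + 500.55 + 762.19 = 1742.18
Landed cost (A) = invoice 81875.08 + 1742.18 + duty 11480.99 = 95098.25
Supplier B (FOB):
CIF value = FOB price + freight + insurance = 78701.20 + 6386.70 + 131.98 = 85219.88
Import duty = 85219.88 × 14% = 11930.78
Buyer bears (B): 6386.70 + 131.98 + 347.46 + 500.55 + 762.19 = 8128.88
Landed cost (B) = invoice 78701.20 + 8128.88 + duty 11930.78 = 98760.86
Difference = |95098.25 − 98760.86| = 3662.61

Supplier A is cheaper by CHF 3662.61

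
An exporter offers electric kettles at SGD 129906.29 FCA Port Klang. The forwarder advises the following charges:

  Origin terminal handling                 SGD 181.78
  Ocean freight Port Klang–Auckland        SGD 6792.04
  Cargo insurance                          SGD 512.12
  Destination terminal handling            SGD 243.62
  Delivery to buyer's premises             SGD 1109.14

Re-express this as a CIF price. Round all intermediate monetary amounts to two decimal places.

CIF price: SGD 137392.23

Not relevant to the conversion: destination terminal, delivery — on the buyer under both terms; not part of either seller's price.
From FCA to CIF, the seller additionally bears: origin terminal, freight, insurance.
CIF price = 129906.29 + 181.78 + 6792.04 + 512.12 = 137392.23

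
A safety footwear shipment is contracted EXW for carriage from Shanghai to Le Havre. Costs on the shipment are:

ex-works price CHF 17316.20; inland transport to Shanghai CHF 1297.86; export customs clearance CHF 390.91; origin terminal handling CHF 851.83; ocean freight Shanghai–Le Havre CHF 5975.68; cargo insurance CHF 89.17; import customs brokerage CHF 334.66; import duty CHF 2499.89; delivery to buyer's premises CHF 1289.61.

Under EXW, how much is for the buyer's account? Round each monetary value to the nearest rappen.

EXW: the seller makes goods available at their premises; the buyer bears all onward costs.
Seller's account: goods 17316.20 = 17316.20
Buyer's account: inland to port 1297.86 + export clearance 390.91 + origin terminal 851.83 + freight 5975.68 + insurance 89.17 + brokerage 334.66 + duty 2499.89 + delivery 1289.61 = 12729.61

Buyer's account: CHF 12729.61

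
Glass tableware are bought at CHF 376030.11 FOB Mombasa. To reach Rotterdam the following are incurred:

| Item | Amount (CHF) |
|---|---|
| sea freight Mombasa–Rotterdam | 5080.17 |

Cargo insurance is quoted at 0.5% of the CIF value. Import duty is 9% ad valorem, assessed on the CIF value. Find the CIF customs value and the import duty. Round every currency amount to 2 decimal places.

Let C be the CIF value. C = FOB price + freight + 0.5% × C
C − 0.5% × C = 376030.11 + 5080.17
0.995 × C = 381110.28
C = 381110.28 / 0.995 = 383025.41
Insurance premium = 0.5% × 383025.41 = 1915.13
Import duty = 383025.41 × 9% = 34472.29

CIF value: CHF 383025.41; import duty: CHF 34472.29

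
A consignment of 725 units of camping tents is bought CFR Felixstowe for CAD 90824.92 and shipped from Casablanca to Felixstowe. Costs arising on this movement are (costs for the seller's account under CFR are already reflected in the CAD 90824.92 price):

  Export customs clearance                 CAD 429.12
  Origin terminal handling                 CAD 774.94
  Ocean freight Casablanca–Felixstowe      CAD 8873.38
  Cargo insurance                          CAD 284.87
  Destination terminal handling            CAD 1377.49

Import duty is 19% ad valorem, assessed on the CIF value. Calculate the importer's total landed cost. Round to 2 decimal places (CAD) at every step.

CFR: the seller pays costs through ocean freight to the destination port, but not insurance.
Already in the invoice (seller's account under CFR): export clearance, origin terminal, freight — exclude.
CIF value = CFR price + insurance = 90824.92 + 284.87 = 91109.79
Import duty = 91109.79 × 19% = 17310.86
Buyer bears: insurance 284.87 + destination terminal 1377.49 + duty 17310.86 = 18973.22
Landed cost = invoice 90824.92 + 18973.22 = 109798.14

Total landed cost: CAD 109798.14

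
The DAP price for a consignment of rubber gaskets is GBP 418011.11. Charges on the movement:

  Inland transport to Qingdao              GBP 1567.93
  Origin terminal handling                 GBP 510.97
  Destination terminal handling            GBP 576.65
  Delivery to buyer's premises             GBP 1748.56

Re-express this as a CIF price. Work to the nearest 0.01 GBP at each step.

Not relevant to the conversion: origin terminal, inland to port — on the seller under both DAP and CIF; already in the DAP price and stays in the CIF price.
From DAP to CIF, the seller no longer bears: destination terminal, delivery.
CIF price = 418011.11 − 576.65 − 1748.56 = 415685.90

CIF price: GBP 415685.90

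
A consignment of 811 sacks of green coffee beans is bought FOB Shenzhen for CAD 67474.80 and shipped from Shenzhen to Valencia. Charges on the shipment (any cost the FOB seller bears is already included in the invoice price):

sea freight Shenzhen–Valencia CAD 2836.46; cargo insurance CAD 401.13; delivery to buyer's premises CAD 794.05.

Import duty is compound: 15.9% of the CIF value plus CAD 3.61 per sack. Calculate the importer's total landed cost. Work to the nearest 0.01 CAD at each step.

FOB: the seller bears costs until goods are on board at the origin port; the buyer bears freight, insurance and all costs thereafter.
CIF value = FOB price + freight + insurance = 67474.80 + 2836.46 + 401.13 = 70712.39
Ad valorem component: 70712.39 × 15.9% = 11243.27
Specific component: 811 × 3.61 = 2927.71
Import duty = 11243.27 + 2927.71 = 14170.98
Buyer bears: freight 2836.46 + insurance 401.13 + delivery 794.05 + duty 14170.98 = 18202.62
Landed cost = invoice 67474.80 + 18202.62 = 85677.42

Total landed cost: CAD 85677.42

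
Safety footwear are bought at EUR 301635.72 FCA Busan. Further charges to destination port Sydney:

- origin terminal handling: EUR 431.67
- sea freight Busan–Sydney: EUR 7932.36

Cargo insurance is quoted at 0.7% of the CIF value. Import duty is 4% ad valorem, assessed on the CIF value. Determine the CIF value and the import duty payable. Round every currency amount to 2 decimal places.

Let C be the CIF value. C = FCA price + pre-shipment costs + freight + 0.7% × C
C − 0.7% × C = 301635.72 + 431.67 + 7932.36
0.993 × C = 309999.75
C = 309999.75 / 0.993 = 312185.05
Insurance premium = 0.7% × 312185.05 = 2185.30
Import duty = 312185.05 × 4% = 12487.40

CIF value: EUR 312185.05; import duty: EUR 12487.40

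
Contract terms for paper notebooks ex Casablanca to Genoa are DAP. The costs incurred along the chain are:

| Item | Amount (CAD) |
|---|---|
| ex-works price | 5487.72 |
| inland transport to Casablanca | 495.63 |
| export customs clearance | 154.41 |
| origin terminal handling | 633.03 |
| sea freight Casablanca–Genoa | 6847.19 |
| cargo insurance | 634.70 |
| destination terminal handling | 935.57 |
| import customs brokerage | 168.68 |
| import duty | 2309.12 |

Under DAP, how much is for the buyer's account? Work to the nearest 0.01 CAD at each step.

Buyer's account: CAD 2477.80

DAP: the seller bears all costs to the named destination except import duty and clearance.
Seller's account: goods 5487.72 + inland to port 495.63 + export clearance 154.41 + origin terminal 633.03 + freight 6847.19 + insurance 634.70 + destination terminal 935.57 = 15188.25
Buyer's account: brokerage 168.68 + duty 2309.12 = 2477.80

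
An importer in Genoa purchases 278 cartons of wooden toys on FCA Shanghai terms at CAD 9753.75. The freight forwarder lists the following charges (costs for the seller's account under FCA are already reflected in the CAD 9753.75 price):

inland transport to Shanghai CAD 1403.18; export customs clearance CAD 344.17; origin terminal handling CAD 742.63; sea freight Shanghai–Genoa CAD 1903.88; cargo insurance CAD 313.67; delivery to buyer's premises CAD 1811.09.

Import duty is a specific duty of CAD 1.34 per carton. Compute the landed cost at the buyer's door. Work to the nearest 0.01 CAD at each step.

FCA: the seller delivers export-cleared goods to the carrier; the buyer bears costs from that point.
Already in the invoice (seller's account under FCA): inland to port, export clearance — exclude.
CIF value = FCA price + origin terminal + freight + insurance = 9753.75 + 742.63 + 1903.88 + 313.67 = 12713.93
Import duty = 278 × 1.34 = 372.52
Buyer bears: origin terminal 742.63 + freight 1903.88 + insurance 313.67 + delivery 1811.09 + duty 372.52 = 5143.79
Landed cost = invoice 9753.75 + 5143.79 = 14897.54

Total landed cost: CAD 14897.54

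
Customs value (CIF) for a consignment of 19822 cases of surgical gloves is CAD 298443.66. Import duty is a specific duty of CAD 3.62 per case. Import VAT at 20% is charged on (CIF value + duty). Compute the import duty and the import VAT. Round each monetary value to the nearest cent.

Import duty: CAD 71755.64; import VAT: CAD 74039.86

Import duty = 19822 × 3.62 = 71755.64
VAT base = CIF + duty = 298443.66 + 71755.64 = 370199.30
Import VAT = 370199.30 × 20% = 74039.86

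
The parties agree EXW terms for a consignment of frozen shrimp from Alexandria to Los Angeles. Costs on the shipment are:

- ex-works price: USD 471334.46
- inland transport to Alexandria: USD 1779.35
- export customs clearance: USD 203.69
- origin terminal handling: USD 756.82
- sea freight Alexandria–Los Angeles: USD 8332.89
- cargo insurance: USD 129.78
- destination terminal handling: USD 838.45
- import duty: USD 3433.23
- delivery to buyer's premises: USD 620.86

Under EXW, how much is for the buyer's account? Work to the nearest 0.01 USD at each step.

EXW: the seller makes goods available at their premises; the buyer bears all onward costs.
Seller's account: goods 471334.46 = 471334.46
Buyer's account: inland to port 1779.35 + export clearance 203.69 + origin terminal 756.82 + freight 8332.89 + insurance 129.78 + destination terminal 838.45 + duty 3433.23 + delivery 620.86 = 16095.07

Buyer's account: USD 16095.07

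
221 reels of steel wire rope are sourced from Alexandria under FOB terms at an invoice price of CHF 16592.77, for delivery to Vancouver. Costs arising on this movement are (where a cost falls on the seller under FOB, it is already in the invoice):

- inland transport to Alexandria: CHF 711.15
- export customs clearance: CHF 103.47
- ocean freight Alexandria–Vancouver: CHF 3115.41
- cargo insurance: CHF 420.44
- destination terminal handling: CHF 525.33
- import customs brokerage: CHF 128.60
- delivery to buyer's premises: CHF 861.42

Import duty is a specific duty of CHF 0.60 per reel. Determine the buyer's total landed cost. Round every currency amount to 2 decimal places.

Total landed cost: CHF 21776.57

FOB: the seller bears costs until goods are on board at the origin port; the buyer bears freight, insurance and all costs thereafter.
Already in the invoice (seller's account under FOB): inland to port, export clearance — exclude.
CIF value = FOB price + freight + insurance = 16592.77 + 3115.41 + 420.44 = 20128.62
Import duty = 221 × 0.60 = 132.60
Buyer bears: freight 3115.41 + insurance 420.44 + destination terminal 525.33 + brokerage 128.60 + delivery 861.42 + duty 132.60 = 5183.80
Landed cost = invoice 16592.77 + 5183.80 = 21776.57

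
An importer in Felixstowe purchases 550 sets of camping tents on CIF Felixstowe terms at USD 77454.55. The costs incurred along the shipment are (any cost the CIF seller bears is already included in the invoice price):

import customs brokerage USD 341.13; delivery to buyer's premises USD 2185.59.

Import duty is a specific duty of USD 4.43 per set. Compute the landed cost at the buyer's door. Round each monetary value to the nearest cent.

Total landed cost: USD 82417.77

CIF: the seller pays costs through ocean freight and marine insurance to the destination port.
The CIF price already equals the CIF value: 77454.55
Import duty = 550 × 4.43 = 2436.50
Buyer bears: brokerage 341.13 + delivery 2185.59 + duty 2436.50 = 4963.22
Landed cost = invoice 77454.55 + 4963.22 = 82417.77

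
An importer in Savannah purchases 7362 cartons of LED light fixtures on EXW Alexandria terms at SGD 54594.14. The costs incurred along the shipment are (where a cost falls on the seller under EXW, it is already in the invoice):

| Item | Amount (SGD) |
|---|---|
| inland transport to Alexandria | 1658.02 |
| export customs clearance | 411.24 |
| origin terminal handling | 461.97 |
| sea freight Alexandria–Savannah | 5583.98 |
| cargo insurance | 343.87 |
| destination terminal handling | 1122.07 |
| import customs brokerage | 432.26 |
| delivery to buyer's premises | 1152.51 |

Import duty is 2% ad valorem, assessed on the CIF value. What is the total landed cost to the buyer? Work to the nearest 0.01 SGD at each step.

EXW: the seller makes goods available at their premises; the buyer bears all onward costs.
CIF value = EXW price + inland to port + export clearance + origin terminal + freight + insurance = 54594.14 + 1658.02 + 411.24 + 461.97 + 5583.98 + 343.87 = 63053.22
Import duty = 63053.22 × 2% = 1261.06
Buyer bears: inland to port 1658.02 + export clearance 411.24 + origin terminal 461.97 + freight 5583.98 + insurance 343.87 + destination terminal 1122.07 + brokerage 432.26 + delivery 1152.51 + duty 1261.06 = 12426.98
Landed cost = invoice 54594.14 + 12426.98 = 67021.12

Total landed cost: SGD 67021.12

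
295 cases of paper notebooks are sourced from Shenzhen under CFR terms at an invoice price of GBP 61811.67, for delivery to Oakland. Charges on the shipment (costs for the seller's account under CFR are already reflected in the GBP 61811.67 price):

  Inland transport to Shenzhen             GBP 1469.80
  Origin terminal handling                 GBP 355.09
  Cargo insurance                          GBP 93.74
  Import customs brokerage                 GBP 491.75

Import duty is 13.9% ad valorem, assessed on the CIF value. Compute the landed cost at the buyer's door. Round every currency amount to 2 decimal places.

Total landed cost: GBP 71002.01

CFR: the seller pays costs through ocean freight to the destination port, but not insurance.
Already in the invoice (seller's account under CFR): inland to port, origin terminal — exclude.
CIF value = CFR price + insurance = 61811.67 + 93.74 = 61905.41
Import duty = 61905.41 × 13.9% = 8604.85
Buyer bears: insurance 93.74 + brokerage 491.75 + duty 8604.85 = 9190.34
Landed cost = invoice 61811.67 + 9190.34 = 71002.01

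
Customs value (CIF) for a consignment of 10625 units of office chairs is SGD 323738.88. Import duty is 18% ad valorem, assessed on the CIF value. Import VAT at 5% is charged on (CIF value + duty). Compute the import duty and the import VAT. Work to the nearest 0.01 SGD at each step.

Import duty: SGD 58273.00; import VAT: SGD 19100.59

Import duty = 323738.88 × 18% = 58273.00
VAT base = CIF + duty = 323738.88 + 58273.00 = 382011.88
Import VAT = 382011.88 × 5% = 19100.59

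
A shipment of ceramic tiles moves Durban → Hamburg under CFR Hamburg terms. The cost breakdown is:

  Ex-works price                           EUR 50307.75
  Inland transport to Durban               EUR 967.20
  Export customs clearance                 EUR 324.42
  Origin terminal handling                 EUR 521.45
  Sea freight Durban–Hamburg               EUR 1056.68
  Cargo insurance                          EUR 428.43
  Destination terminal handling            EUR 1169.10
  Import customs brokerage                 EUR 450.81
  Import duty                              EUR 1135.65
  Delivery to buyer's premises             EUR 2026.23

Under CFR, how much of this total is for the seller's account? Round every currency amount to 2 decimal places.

CFR: the seller pays costs through ocean freight to the destination port, but not insurance.
Seller's account: goods 50307.75 + inland to port 967.20 + export clearance 324.42 + origin terminal 521.45 + freight 1056.68 = 53177.50
Buyer's account: insurance 428.43 + destination terminal 1169.10 + brokerage 450.81 + duty 1135.65 + delivery 2026.23 = 5210.22

Seller's account: EUR 53177.50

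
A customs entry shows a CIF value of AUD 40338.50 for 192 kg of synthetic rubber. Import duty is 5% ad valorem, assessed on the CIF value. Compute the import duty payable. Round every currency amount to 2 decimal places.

Import duty: AUD 2016.93

Import duty = 40338.50 × 5% = 2016.93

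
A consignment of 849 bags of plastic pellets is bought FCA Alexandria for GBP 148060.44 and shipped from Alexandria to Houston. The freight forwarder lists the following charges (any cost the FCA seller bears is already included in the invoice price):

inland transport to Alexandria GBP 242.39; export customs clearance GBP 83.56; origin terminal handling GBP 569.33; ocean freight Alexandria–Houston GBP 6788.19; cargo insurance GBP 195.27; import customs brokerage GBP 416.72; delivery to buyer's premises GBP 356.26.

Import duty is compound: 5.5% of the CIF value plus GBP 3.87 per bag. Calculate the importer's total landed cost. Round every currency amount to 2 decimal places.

Total landed cost: GBP 168230.57

FCA: the seller delivers export-cleared goods to the carrier; the buyer bears costs from that point.
Already in the invoice (seller's account under FCA): inland to port, export clearance — exclude.
CIF value = FCA price + origin terminal + freight + insurance = 148060.44 + 569.33 + 6788.19 + 195.27 = 155613.23
Ad valorem component: 155613.23 × 5.5% = 8558.73
Specific component: 849 × 3.87 = 3285.63
Import duty = 8558.73 + 3285.63 = 11844.36
Buyer bears: origin terminal 569.33 + freight 6788.19 + insurance 195.27 + brokerage 416.72 + delivery 356.26 + duty 11844.36 = 20170.13
Landed cost = invoice 148060.44 + 20170.13 = 168230.57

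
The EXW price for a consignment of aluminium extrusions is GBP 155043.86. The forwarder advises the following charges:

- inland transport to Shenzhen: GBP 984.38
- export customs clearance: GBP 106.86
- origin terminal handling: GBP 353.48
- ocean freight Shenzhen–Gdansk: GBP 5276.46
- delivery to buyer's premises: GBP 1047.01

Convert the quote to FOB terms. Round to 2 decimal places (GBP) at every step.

Not relevant to the conversion: delivery, freight — on the buyer under both terms; not part of either seller's price.
From EXW to FOB, the seller additionally bears: inland to port, export clearance, origin terminal.
FOB price = 155043.86 + 984.38 + 106.86 + 353.48 = 156488.58

FOB price: GBP 156488.58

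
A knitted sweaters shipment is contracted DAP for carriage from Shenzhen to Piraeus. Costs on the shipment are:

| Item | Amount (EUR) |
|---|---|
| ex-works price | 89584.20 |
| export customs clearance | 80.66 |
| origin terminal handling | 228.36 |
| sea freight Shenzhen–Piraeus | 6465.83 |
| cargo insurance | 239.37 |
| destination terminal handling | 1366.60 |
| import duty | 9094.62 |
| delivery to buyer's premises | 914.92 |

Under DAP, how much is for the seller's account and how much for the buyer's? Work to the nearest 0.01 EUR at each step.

DAP: the seller bears all costs to the named destination except import duty and clearance.
Seller's account: goods 89584.20 + export clearance 80.66 + origin terminal 228.36 + freight 6465.83 + insurance 239.37 + destination terminal 1366.60 + delivery 914.92 = 98879.94
Buyer's account: duty 9094.62 = 9094.62

Seller: EUR 98879.94; buyer: EUR 9094.62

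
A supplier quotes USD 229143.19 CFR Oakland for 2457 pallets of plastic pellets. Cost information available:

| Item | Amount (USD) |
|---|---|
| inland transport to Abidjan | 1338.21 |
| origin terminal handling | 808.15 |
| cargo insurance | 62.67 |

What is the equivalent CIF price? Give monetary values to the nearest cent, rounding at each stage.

Not relevant to the conversion: origin terminal, inland to port — on the seller under both CFR and CIF; already in the CFR price and stays in the CIF price.
From CFR to CIF, the seller additionally bears: insurance.
CIF price = 229143.19 + 62.67 = 229205.86

CIF price: USD 229205.86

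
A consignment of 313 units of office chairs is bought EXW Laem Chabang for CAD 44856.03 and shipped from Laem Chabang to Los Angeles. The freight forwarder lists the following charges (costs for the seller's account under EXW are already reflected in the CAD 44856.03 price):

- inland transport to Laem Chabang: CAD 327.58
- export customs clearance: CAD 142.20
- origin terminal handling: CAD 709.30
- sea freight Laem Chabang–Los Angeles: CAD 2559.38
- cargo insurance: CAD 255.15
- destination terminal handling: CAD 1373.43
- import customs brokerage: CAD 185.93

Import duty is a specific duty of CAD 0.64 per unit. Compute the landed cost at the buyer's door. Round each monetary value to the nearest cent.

EXW: the seller makes goods available at their premises; the buyer bears all onward costs.
CIF value = EXW price + inland to port + export clearance + origin terminal + freight + insurance = 44856.03 + 327.58 + 142.20 + 709.30 + 2559.38 + 255.15 = 48849.64
Import duty = 313 × 0.64 = 200.32
Buyer bears: inland to port 327.58 + export clearance 142.20 + origin terminal 709.30 + freight 2559.38 + insurance 255.15 + destination terminal 1373.43 + brokerage 185.93 + duty 200.32 = 5753.29
Landed cost = invoice 44856.03 + 5753.29 = 50609.32

Total landed cost: CAD 50609.32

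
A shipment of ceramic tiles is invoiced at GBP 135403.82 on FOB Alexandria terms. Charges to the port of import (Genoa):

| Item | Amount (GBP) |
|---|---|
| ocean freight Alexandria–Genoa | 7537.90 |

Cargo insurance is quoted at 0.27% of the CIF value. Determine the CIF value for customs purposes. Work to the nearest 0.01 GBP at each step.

Let C be the CIF value. C = FOB price + freight + 0.27% × C
C − 0.27% × C = 135403.82 + 7537.90
0.9973 × C = 142941.72
C = 142941.72 / 0.9973 = 143328.71
Insurance premium = 0.27% × 143328.71 = 386.99

CIF value: GBP 143328.71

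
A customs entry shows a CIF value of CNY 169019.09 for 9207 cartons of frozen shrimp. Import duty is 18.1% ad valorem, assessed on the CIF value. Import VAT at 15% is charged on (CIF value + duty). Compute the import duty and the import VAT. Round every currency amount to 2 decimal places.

Import duty: CNY 30592.46; import VAT: CNY 29941.73

Import duty = 169019.09 × 18.1% = 30592.46
VAT base = CIF + duty = 169019.09 + 30592.46 = 199611.55
Import VAT = 199611.55 × 15% = 29941.73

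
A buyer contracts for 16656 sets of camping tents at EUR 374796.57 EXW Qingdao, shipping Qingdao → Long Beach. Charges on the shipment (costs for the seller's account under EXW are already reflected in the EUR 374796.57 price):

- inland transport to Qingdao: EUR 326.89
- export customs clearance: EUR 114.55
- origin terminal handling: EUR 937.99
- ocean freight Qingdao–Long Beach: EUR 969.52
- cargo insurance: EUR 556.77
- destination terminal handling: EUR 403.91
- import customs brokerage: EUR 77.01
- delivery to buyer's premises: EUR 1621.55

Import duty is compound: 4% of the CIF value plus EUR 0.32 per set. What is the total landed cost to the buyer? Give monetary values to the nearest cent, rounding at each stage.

EXW: the seller makes goods available at their premises; the buyer bears all onward costs.
CIF value = EXW price + inland to port + export clearance + origin terminal + freight + insurance = 374796.57 + 326.89 + 114.55 + 937.99 + 969.52 + 556.77 = 377702.29
Ad valorem component: 377702.29 × 4% = 15108.09
Specific component: 16656 × 0.32 = 5329.92
Import duty = 15108.09 + 5329.92 = 20438.01
Buyer bears: inland to port 326.89 + export clearance 114.55 + origin terminal 937.99 + freight 969.52 + insurance 556.77 + destination terminal 403.91 + brokerage 77.01 + delivery 1621.55 + duty 20438.01 = 25446.20
Landed cost = invoice 374796.57 + 25446.20 = 400242.77

Total landed cost: EUR 400242.77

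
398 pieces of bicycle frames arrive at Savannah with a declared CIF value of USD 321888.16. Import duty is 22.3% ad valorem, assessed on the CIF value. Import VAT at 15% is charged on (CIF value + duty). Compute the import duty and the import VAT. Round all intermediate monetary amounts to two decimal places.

Import duty = 321888.16 × 22.3% = 71781.06
VAT base = CIF + duty = 321888.16 + 71781.06 = 393669.22
Import VAT = 393669.22 × 15% = 59050.38

Import duty: USD 71781.06; import VAT: USD 59050.38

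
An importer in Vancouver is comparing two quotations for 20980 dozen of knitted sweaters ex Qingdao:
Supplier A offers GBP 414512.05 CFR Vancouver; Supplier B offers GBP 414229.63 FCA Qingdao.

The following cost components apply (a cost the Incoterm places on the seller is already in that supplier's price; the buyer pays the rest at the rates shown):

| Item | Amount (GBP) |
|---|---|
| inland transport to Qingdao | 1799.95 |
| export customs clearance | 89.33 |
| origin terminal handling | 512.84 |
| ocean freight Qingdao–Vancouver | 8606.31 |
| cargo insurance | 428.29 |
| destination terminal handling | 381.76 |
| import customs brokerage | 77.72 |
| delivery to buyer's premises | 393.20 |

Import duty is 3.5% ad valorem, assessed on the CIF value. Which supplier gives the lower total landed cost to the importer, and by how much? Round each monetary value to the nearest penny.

Supplier A (CFR):
CIF value = CFR price + insurance = 414512.05 + 428.29 = 414940.34
Import duty = 414940.34 × 3.5% = 14522.91
Buyer bears (A): 428.29 + 381.76 + 77.72 + 393.20 = 1280.97
Landed cost (A) = invoice 414512.05 + 1280.97 + duty 14522.91 = 430315.93
Supplier B (FCA):
CIF value = FCA price + origin terminal + freight + insurance = 414229.63 + 512.84 + 8606.31 + 428.29 = 423777.07
Import duty = 423777.07 × 3.5% = 14832.20
Buyer bears (B): 512.84 + 8606.31 + 428.29 + 381.76 + 77.72 + 393.20 = 10400.12
Landed cost (B) = invoice 414229.63 + 10400.12 + duty 14832.20 = 439461.95
Difference = |430315.93 − 439461.95| = 9146.02

Supplier A is cheaper by GBP 9146.02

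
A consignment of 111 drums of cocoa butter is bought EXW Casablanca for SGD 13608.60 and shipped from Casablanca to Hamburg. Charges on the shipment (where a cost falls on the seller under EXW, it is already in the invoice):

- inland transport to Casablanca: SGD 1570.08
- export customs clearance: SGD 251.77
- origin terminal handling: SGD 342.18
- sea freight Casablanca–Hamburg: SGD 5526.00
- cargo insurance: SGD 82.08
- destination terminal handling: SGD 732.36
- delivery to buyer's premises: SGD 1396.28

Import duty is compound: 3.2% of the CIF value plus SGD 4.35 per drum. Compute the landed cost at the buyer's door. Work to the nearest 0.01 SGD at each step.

EXW: the seller makes goods available at their premises; the buyer bears all onward costs.
CIF value = EXW price + inland to port + export clearance + origin terminal + freight + insurance = 13608.60 + 1570.08 + 251.77 + 342.18 + 5526.00 + 82.08 = 21380.71
Ad valorem component: 21380.71 × 3.2% = 684.18
Specific component: 111 × 4.35 = 482.85
Import duty = 684.18 + 482.85 = 1167.03
Buyer bears: inland to port 1570.08 + export clearance 251.77 + origin terminal 342.18 + freight 5526.00 + insurance 82.08 + destination terminal 732.36 + delivery 1396.28 + duty 1167.03 = 11067.78
Landed cost = invoice 13608.60 + 11067.78 = 24676.38

Total landed cost: SGD 24676.38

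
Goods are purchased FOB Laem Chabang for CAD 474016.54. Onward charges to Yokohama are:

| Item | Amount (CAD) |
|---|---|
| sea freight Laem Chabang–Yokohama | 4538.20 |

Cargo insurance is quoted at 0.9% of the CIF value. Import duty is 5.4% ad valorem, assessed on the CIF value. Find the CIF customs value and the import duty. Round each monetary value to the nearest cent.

CIF value: CAD 482900.85; import duty: CAD 26076.65

Let C be the CIF value. C = FOB price + freight + 0.9% × C
C − 0.9% × C = 474016.54 + 4538.20
0.991 × C = 478554.74
C = 478554.74 / 0.991 = 482900.85
Insurance premium = 0.9% × 482900.85 = 4346.11
Import duty = 482900.85 × 5.4% = 26076.65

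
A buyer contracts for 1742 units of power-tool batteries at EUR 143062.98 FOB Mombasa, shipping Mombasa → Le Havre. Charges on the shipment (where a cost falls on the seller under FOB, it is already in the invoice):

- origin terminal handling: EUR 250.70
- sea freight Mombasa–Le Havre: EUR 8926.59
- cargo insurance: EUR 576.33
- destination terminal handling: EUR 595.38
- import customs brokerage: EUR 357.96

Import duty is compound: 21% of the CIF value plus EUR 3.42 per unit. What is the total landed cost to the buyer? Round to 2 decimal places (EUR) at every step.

FOB: the seller bears costs until goods are on board at the origin port; the buyer bears freight, insurance and all costs thereafter.
Already in the invoice (seller's account under FOB): origin terminal — exclude.
CIF value = FOB price + freight + insurance = 143062.98 + 8926.59 + 576.33 = 152565.90
Ad valorem component: 152565.90 × 21% = 32038.84
Specific component: 1742 × 3.42 = 5957.64
Import duty = 32038.84 + 5957.64 = 37996.48
Buyer bears: freight 8926.59 + insurance 576.33 + destination terminal 595.38 + brokerage 357.96 + duty 37996.48 = 48452.74
Landed cost = invoice 143062.98 + 48452.74 = 191515.72

Total landed cost: EUR 191515.72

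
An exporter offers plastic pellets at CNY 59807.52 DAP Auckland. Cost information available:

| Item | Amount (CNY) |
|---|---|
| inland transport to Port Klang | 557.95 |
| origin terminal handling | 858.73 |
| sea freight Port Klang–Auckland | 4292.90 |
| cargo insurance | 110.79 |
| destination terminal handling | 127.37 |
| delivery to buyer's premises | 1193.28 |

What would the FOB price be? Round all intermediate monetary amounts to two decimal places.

Not relevant to the conversion: origin terminal, inland to port — on the seller under both DAP and FOB; already in the DAP price and stays in the FOB price.
From DAP to FOB, the seller no longer bears: freight, insurance, destination terminal, delivery.
FOB price = 59807.52 − 4292.90 − 110.79 − 127.37 − 1193.28 = 54083.18

FOB price: CNY 54083.18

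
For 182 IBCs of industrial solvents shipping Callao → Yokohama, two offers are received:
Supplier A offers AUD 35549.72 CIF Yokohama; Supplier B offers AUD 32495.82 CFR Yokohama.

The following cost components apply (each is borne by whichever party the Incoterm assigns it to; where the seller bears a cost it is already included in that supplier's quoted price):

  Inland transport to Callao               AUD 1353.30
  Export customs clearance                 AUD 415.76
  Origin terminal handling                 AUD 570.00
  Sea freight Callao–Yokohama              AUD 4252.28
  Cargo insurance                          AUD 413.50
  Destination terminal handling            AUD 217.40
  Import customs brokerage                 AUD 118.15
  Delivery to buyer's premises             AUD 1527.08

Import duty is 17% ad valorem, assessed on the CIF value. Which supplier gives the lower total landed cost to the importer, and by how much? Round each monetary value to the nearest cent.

Supplier B is cheaper by AUD 3089.27

Supplier A (CIF):
The CIF price already equals the CIF value: 35549.72
Import duty = 35549.72 × 17% = 6043.45
Buyer bears (A): 217.40 + 118.15 + 1527.08 = 1862.63
Landed cost (A) = invoice 35549.72 + 1862.63 + duty 6043.45 = 43455.80
Supplier B (CFR):
CIF value = CFR price + insurance = 32495.82 + 413.50 = 32909.32
Import duty = 32909.32 × 17% = 5594.58
Buyer bears (B): 413.50 + 217.40 + 118.15 + 1527.08 = 2276.13
Landed cost (B) = invoice 32495.82 + 2276.13 + duty 5594.58 = 40366.53
Difference = |43455.80 − 40366.53| = 3089.27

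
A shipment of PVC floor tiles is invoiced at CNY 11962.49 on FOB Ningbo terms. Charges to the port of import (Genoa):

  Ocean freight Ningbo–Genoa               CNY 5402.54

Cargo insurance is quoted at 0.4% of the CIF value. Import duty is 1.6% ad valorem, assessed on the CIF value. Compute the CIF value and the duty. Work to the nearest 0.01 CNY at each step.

Let C be the CIF value. C = FOB price + freight + 0.4% × C
C − 0.4% × C = 11962.49 + 5402.54
0.996 × C = 17365.03
C = 17365.03 / 0.996 = 17434.77
Insurance premium = 0.4% × 17434.77 = 69.74
Import duty = 17434.77 × 1.6% = 278.96

CIF value: CNY 17434.77; import duty: CNY 278.96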